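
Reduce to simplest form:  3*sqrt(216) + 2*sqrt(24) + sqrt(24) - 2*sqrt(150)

3*sqrt(216) = 18*sqrt(6); 2*sqrt(24) = 4*sqrt(6); sqrt(24) = 2*sqrt(6); 2*sqrt(150) = 10*sqrt(6)
Combine: (18 + 4 + 2 - 10)·sqrt(6) = 14*sqrt(6)

14*sqrt(6)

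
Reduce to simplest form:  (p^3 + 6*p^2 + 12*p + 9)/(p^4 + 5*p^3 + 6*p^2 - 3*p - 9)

Factor: p^3 + 6*p^2 + 12*p + 9 = (p^2 + 3*p + 3)*(p + 3);  p^4 + 5*p^3 + 6*p^2 - 3*p - 9 = (p^2 + 3*p + 3)*(p - 1)*(p + 3)
Cancel the common factors (p^2 + 3*p + 3), (p + 3).

1/(p - 1)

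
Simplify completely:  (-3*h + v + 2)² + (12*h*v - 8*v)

After expansion: 9*h² + 6*h*v - 12*h + v² - 4*v + 4 — a perfect-square trinomial.

(3*h + v - 2)²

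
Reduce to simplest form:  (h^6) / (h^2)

Quotient: h^4

h^4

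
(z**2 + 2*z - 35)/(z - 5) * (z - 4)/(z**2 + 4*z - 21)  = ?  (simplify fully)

(z - 4)/(z - 3)

Factor: z**2 + 2*z - 35 = (z - 5)*(z + 7);  z**2 + 4*z - 21 = (z + 7)*(z - 3)
Cancel the common factors (z - 5), (z + 7).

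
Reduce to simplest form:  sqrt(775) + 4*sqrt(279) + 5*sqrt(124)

sqrt(775) = 5*sqrt(31); 4*sqrt(279) = 12*sqrt(31); 5*sqrt(124) = 10*sqrt(31)
Combine: (5 + 12 + 10)·sqrt(31) = 27*sqrt(31)

27*sqrt(31)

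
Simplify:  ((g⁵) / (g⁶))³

Inside the bracket: (g^-1)
Raise to the power 3: (g^-3)

g^(-3)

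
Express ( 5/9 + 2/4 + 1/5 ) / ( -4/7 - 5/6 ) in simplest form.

-791/885

Numerator: 5/9 + 2/4 + 1/5 = 113/90
Denominator: -4/7 - 5/6 = -59/42
Divide: (113/90) · (-42/59) = -791/885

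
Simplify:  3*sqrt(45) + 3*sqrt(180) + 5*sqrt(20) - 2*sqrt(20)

33*sqrt(5)

3*sqrt(45) = 9*sqrt(5); 3*sqrt(180) = 18*sqrt(5); 5*sqrt(20) = 10*sqrt(5); 2*sqrt(20) = 4*sqrt(5)
Combine: (9 + 18 + 10 - 4)·sqrt(5) = 33*sqrt(5)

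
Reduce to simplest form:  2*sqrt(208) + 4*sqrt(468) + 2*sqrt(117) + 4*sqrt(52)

2*sqrt(208) = 8*sqrt(13); 4*sqrt(468) = 24*sqrt(13); 2*sqrt(117) = 6*sqrt(13); 4*sqrt(52) = 8*sqrt(13)
Combine: (8 + 24 + 6 + 8)·sqrt(13) = 46*sqrt(13)

46*sqrt(13)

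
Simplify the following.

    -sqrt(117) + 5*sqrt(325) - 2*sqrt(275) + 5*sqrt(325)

sqrt(117) = 3*sqrt(13); 5*sqrt(325) = 25*sqrt(13); 2*sqrt(275) = 10*sqrt(11); 5*sqrt(325) = 25*sqrt(13)

-10*sqrt(11) + 47*sqrt(13)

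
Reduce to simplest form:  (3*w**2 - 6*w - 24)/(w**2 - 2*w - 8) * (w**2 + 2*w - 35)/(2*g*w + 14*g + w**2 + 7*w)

(3*w - 15)/(2*g + w)

Factor: 3*w**2 - 6*w - 24 = 3*(w - 4)*(w + 2);  w**2 - 2*w - 8 = (w + 2)*(w - 4);  w**2 + 2*w - 35 = (w + 7)*(w - 5);  2*g*w + 14*g + w**2 + 7*w = (w + 7)*(2*g + w)
Cancel the common factors (w - 4), (w + 7), (w + 2).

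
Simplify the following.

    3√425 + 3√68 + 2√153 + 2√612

3√425 = 15*√17; 3√68 = 6*√17; 2√153 = 6*√17; 2√612 = 12*√17
Combine: (15 + 6 + 6 + 12)·√17 = 39*√17

39*√17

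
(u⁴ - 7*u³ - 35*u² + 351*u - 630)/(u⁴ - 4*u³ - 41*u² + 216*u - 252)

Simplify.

Factor: u⁴ - 7*u³ - 35*u² + 351*u - 630 = (u + 7)·(u - 5)·(u - 3)·(u - 6);  u⁴ - 4*u³ - 41*u² + 216*u - 252 = (u - 6)·(u - 2)·(u - 3)·(u + 7)
Cancel the common factors (u - 6), (u + 7), (u - 3).

(u - 5)/(u - 2)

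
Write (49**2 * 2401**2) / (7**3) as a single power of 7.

49**2 = 7**4; 2401**2 = 7**8; 7**3 = 7**3
Combine exponents: 7**9

7**9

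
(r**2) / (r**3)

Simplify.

1/r

Quotient: (r**-1)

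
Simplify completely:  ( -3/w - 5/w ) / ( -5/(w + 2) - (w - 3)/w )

Numerator: -3/w - 5/w = -8/w
Denominator: -5/(w + 2) - (w - 3)/w = (-w^2 - 4*w + 6)/(w^2 + 2*w)
Divide: (-8/w) · ((w^2 + 2*w)/(-w^2 - 4*w + 6)) = (8*w + 16)/(w^2 + 4*w - 6)

(8*w + 16)/(w^2 + 4*w - 6)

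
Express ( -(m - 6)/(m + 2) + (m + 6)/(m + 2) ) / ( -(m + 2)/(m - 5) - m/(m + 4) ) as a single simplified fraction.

Numerator: -(m - 6)/(m + 2) + (m + 6)/(m + 2) = 12/(m + 2)
Denominator: -(m + 2)/(m - 5) - m/(m + 4) = (-2*m^2 - m - 8)/(m^2 - m - 20)
Divide: (12/(m + 2)) · ((m^2 - m - 20)/(-2*m^2 - m - 8)) = (-12*m^2 + 12*m + 240)/(2*m^3 + 5*m^2 + 10*m + 16)

(-12*m^2 + 12*m + 240)/(2*m^3 + 5*m^2 + 10*m + 16)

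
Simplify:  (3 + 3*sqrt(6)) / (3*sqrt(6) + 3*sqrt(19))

Multiply numerator and denominator by -3*sqrt(19) + 3*sqrt(6).
Denominator becomes -117; numerator becomes -9*sqrt(114) - 9*sqrt(19) + 9*sqrt(6) + 54.

(-6 - sqrt(6) + sqrt(19) + sqrt(114))/13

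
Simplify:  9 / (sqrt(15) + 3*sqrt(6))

(-3*sqrt(15) + 9*sqrt(6))/13

Multiply numerator and denominator by -sqrt(15) + 3*sqrt(6).
Denominator becomes 39; numerator becomes -9*sqrt(15) + 27*sqrt(6).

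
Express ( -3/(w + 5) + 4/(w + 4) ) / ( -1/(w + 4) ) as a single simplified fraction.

Numerator: -3/(w + 5) + 4/(w + 4) = (w + 8)/(w**2 + 9*w + 20)
Denominator: -1/(w + 4) = -1/(w + 4)
Divide: ((w + 8)/(w**2 + 9*w + 20)) · (-w - 4) = (-w - 8)/(w + 5)

(-w - 8)/(w + 5)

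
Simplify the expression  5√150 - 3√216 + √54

5√150 = 25*√6; 3√216 = 18*√6; √54 = 3*√6
Combine: (25 - 18 + 3)·√6 = 10*√6

10*√6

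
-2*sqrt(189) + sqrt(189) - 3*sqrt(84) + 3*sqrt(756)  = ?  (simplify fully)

2*sqrt(189) = 6*sqrt(21); sqrt(189) = 3*sqrt(21); 3*sqrt(84) = 6*sqrt(21); 3*sqrt(756) = 18*sqrt(21)
Combine: (-6 + 3 - 6 + 18)·sqrt(21) = 9*sqrt(21)

9*sqrt(21)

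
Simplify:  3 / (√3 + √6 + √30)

Group as (√6 + √30) + √3; multiply by (√6 + √30) - √3, then rationalise the remaining surd.

(-9*√6 - 11*√3 + 4*√15 + 7*√30)/41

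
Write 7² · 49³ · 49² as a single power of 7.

7^12

7² = 7^2; 49³ = 7^6; 49² = 7^4
Combine exponents: 7^12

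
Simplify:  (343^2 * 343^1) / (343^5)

343^2 = 7^6; 343^1 = 7^3; 343^5 = 7^15
Combine exponents: 7^(-6)

7^(-6)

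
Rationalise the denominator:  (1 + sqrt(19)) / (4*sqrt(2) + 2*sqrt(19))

Multiply numerator and denominator by -4*sqrt(2) + 2*sqrt(19).
Denominator becomes 44; numerator becomes -4*sqrt(38) - 4*sqrt(2) + 2*sqrt(19) + 38.

(-2*sqrt(38) - 2*sqrt(2) + sqrt(19) + 19)/22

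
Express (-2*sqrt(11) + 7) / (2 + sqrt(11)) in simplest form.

(-36 + 11*sqrt(11))/7

Multiply numerator and denominator by -sqrt(11) + 2.
Denominator becomes -7; numerator becomes -11*sqrt(11) + 36.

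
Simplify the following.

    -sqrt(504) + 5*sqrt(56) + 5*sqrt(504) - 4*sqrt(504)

10*sqrt(14)

sqrt(504) = 6*sqrt(14); 5*sqrt(56) = 10*sqrt(14); 5*sqrt(504) = 30*sqrt(14); 4*sqrt(504) = 24*sqrt(14)
Combine: (-6 + 10 + 30 - 24)·sqrt(14) = 10*sqrt(14)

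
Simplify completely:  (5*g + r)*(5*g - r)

(5*g)^2 - (r)^2 = 25*g^2 - r^2.

25*g^2 - r^2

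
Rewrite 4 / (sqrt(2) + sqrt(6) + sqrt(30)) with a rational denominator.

Group as (sqrt(2) + sqrt(6)) + sqrt(30); multiply by (sqrt(2) + sqrt(6)) - sqrt(30), then rationalise the remaining surd.

(-26*sqrt(6) - 34*sqrt(2) + 12*sqrt(10) + 22*sqrt(30))/109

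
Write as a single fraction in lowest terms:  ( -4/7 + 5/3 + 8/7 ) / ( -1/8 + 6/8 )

376/105

Numerator: -4/7 + 5/3 + 8/7 = 47/21
Denominator: -1/8 + 6/8 = 5/8
Divide: (47/21) · (8/5) = 376/105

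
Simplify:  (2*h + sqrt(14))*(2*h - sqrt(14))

Product of conjugates: (P+Q)(P-Q) = P**2 - Q**2.

4*h**2 - 14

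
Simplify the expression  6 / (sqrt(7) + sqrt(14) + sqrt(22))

Group as (sqrt(14) + sqrt(22)) + sqrt(7); multiply by (sqrt(14) + sqrt(22)) - sqrt(7), then rationalise the remaining surd.

(-168*sqrt(11) - 6*sqrt(22) + 90*sqrt(14) + 174*sqrt(7))/391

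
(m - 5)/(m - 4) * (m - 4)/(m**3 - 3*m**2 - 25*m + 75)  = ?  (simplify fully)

1/(m**2 + 2*m - 15)

Factor: m**3 - 3*m**2 - 25*m + 75 = (m - 5)*(m - 3)*(m + 5)
Cancel the common factors (m - 5), (m - 4).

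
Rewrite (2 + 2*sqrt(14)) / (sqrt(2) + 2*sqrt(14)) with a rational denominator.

(-2*sqrt(7) - sqrt(2) + 2*sqrt(14) + 28)/27

Multiply numerator and denominator by -sqrt(2) + 2*sqrt(14).
Denominator becomes 54; numerator becomes -4*sqrt(7) - 2*sqrt(2) + 4*sqrt(14) + 56.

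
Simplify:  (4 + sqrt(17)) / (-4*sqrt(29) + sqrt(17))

(-4*sqrt(493) - 16*sqrt(29) - 17 - 4*sqrt(17))/447

Multiply numerator and denominator by sqrt(17) + 4*sqrt(29).
Denominator becomes -447; numerator becomes 4*sqrt(17) + 17 + 16*sqrt(29) + 4*sqrt(493).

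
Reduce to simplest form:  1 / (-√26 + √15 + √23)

Group as (√15 + √23) - √26; multiply by (√15 + √23) + √26, then rationalise the remaining surd.

(-6*√26 + 9*√23 + 17*√15 + √8970)/618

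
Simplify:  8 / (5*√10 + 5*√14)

(-2*√10 + 2*√14)/5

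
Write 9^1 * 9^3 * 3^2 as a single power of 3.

3^10

9^1 = 3^2; 9^3 = 3^6; 3^2 = 3^2
Combine exponents: 3^10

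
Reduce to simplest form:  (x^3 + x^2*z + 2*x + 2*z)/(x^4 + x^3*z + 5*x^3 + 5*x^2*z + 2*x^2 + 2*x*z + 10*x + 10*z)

Factor: x^3 + x^2*z + 2*x + 2*z = (x + z)*(x^2 + 2);  x^4 + x^3*z + 5*x^3 + 5*x^2*z + 2*x^2 + 2*x*z + 10*x + 10*z = (x + 5)*(x + z)*(x^2 + 2)
Cancel the common factors (x^2 + 2), (x + z).

1/(x + 5)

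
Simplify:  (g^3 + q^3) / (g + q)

g^3 + q^3 = (g + q)(g^2 - g*q + q^2).

g^2 - g*q + q^2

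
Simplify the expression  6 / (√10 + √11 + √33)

Group as (√11 + √33) + √10; multiply by (√11 + √33) - √10, then rationalise the remaining surd.

(-33*√30 - 18*√33 + 48*√11 + 51*√10)/74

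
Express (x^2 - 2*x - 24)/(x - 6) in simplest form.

Factor: x^2 - 2*x - 24 = (x + 4)*(x - 6)
Cancel the common factor (x - 6).

x + 4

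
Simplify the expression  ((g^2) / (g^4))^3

Inside the bracket: (g^-2)
Raise to the power 3: (g^-6)

g^(-6)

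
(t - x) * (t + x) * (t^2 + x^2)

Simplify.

(t+x)(t-x) = t^2 - x^2; continue pairing.

t^4 - x^4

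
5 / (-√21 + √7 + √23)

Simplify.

(-45*√21 + 25*√23 + 185*√7 + 70*√69)/563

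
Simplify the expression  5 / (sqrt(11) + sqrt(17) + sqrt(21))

(-10*sqrt(3927) + 35*sqrt(21) + 75*sqrt(17) + 135*sqrt(11))/699

Group as (sqrt(17) + sqrt(21)) + sqrt(11); multiply by (sqrt(17) + sqrt(21)) - sqrt(11), then rationalise the remaining surd.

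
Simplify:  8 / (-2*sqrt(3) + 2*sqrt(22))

(4*sqrt(3) + 4*sqrt(22))/19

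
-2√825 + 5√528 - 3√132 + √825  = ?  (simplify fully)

9*√33

2√825 = 10*√33; 5√528 = 20*√33; 3√132 = 6*√33; √825 = 5*√33
Combine: (-10 + 20 - 6 + 5)·√33 = 9*√33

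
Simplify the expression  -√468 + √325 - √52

-3*√13

√468 = 6*√13; √325 = 5*√13; √52 = 2*√13
Combine: (-6 + 5 - 2)·√13 = -3*√13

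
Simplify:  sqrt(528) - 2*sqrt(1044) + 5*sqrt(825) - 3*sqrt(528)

-12*sqrt(29) + 17*sqrt(33)

sqrt(528) = 4*sqrt(33); 2*sqrt(1044) = 12*sqrt(29); 5*sqrt(825) = 25*sqrt(33); 3*sqrt(528) = 12*sqrt(33)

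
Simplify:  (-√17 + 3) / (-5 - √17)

Multiply numerator and denominator by -5 + √17.
Denominator becomes 8; numerator becomes -32 + 8*√17.

-4 + √17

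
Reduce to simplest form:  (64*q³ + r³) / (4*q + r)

Factor as (a+b)(a^2-ab+b^2) with a=r, b=(4*q).

16*q² - 4*q*r + r²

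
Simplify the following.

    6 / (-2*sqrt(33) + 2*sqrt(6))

(-sqrt(33) - sqrt(6))/9

Multiply numerator and denominator by 2*sqrt(6) + 2*sqrt(33).
Denominator becomes -108; numerator becomes 12*sqrt(6) + 12*sqrt(33).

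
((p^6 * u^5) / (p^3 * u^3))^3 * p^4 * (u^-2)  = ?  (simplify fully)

p^13*u^4

Inside the bracket: p^3 * u^2
Raise to the power 3: p^9 * u^6
Multiply by p^4 * (u^-2): add exponents.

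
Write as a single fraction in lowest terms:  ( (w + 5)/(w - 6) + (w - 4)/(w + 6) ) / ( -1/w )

(-2*w**3 - w**2 - 54*w)/(w**2 - 36)

Numerator: (w + 5)/(w - 6) + (w - 4)/(w + 6) = (2*w**2 + w + 54)/(w**2 - 36)
Denominator: -1/w = -1/w
Divide: ((2*w**2 + w + 54)/(w**2 - 36)) · (-w) = (-2*w**3 - w**2 - 54*w)/(w**2 - 36)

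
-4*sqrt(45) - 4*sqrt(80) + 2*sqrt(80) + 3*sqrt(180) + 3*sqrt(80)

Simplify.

4*sqrt(45) = 12*sqrt(5); 4*sqrt(80) = 16*sqrt(5); 2*sqrt(80) = 8*sqrt(5); 3*sqrt(180) = 18*sqrt(5); 3*sqrt(80) = 12*sqrt(5)
Combine: (-12 - 16 + 8 + 18 + 12)·sqrt(5) = 10*sqrt(5)

10*sqrt(5)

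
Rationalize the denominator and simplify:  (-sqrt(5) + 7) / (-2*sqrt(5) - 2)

(-2*sqrt(5) + 3)/2

Multiply numerator and denominator by -2 + 2*sqrt(5).
Denominator becomes -16; numerator becomes -24 + 16*sqrt(5).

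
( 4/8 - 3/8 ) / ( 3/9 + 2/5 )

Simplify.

Numerator: 4/8 - 3/8 = 1/8
Denominator: 3/9 + 2/5 = 11/15
Divide: (1/8) · (15/11) = 15/88

15/88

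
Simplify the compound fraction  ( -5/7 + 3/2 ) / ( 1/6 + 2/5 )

165/119

Numerator: -5/7 + 3/2 = 11/14
Denominator: 1/6 + 2/5 = 17/30
Divide: (11/14) · (30/17) = 165/119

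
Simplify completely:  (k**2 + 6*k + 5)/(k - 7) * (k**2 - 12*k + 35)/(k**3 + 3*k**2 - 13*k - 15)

Factor: k**2 + 6*k + 5 = (k + 1)*(k + 5);  k**2 - 12*k + 35 = (k - 7)*(k - 5);  k**3 + 3*k**2 - 13*k - 15 = (k - 3)*(k + 5)*(k + 1)
Cancel the common factors (k - 7), (k + 1), (k + 5).

(k - 5)/(k - 3)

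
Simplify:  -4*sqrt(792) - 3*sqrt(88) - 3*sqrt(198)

-39*sqrt(22)

4*sqrt(792) = 24*sqrt(22); 3*sqrt(88) = 6*sqrt(22); 3*sqrt(198) = 9*sqrt(22)
Combine: (-24 - 6 - 9)·sqrt(22) = -39*sqrt(22)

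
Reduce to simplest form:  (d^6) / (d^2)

d^4

Quotient: d^4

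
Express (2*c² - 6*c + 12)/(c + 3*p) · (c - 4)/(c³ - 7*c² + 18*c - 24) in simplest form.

Factor: 2*c² - 6*c + 12 = 2·(c² - 3*c + 6);  c³ - 7*c² + 18*c - 24 = (c² - 3*c + 6)·(c - 4)
Cancel the common factors (c² - 3*c + 6), (c - 4).

2/(c + 3*p)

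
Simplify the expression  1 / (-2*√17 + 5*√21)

(2*√17 + 5*√21)/457

Multiply numerator and denominator by 2*√17 + 5*√21.
Denominator becomes 457; numerator becomes 2*√17 + 5*√21.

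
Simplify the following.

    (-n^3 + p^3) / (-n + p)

Apply the difference-of-cubes factorisation and cancel (-n + p).

n^2 + n*p + p^2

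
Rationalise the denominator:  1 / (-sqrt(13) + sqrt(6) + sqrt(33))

(-13*sqrt(13) - 7*sqrt(33) + 20*sqrt(6) + 3*sqrt(286))/58

Group as (sqrt(6) + sqrt(33)) - sqrt(13); multiply by (sqrt(6) + sqrt(33)) + sqrt(13), then rationalise the remaining surd.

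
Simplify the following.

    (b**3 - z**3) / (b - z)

b**2 + b*z + z**2

Apply the difference-of-cubes factorisation and cancel (b - z).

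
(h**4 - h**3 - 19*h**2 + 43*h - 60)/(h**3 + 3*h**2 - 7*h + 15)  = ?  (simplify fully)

Factor: h**4 - h**3 - 19*h**2 + 43*h - 60 = (h - 4)*(h**2 - 2*h + 3)*(h + 5);  h**3 + 3*h**2 - 7*h + 15 = (h**2 - 2*h + 3)*(h + 5)
Cancel the common factors (h**2 - 2*h + 3), (h + 5).

h - 4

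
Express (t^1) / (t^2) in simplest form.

Quotient: (t^-1)

1/t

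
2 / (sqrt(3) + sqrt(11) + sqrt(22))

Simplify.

(-11*sqrt(6) - 4*sqrt(22) + 7*sqrt(11) + 15*sqrt(3))/17

Group as (sqrt(3) + sqrt(22)) + sqrt(11); multiply by (sqrt(3) + sqrt(22)) - sqrt(11), then rationalise the remaining surd.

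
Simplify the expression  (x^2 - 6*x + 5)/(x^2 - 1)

(x - 5)/(x + 1)

Factor: x^2 - 6*x + 5 = (x - 5)*(x - 1);  x^2 - 1 = (x + 1)*(x - 1)
Cancel the common factor (x - 1).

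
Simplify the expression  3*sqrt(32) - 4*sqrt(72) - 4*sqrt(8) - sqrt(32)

-24*sqrt(2)

3*sqrt(32) = 12*sqrt(2); 4*sqrt(72) = 24*sqrt(2); 4*sqrt(8) = 8*sqrt(2); sqrt(32) = 4*sqrt(2)
Combine: (12 - 24 - 8 - 4)·sqrt(2) = -24*sqrt(2)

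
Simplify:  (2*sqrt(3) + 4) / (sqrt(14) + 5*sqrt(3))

(-4*sqrt(14) - 2*sqrt(42) + 30 + 20*sqrt(3))/61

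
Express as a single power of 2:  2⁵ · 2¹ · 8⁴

2⁵ = 2^5; 2¹ = 2^1; 8⁴ = 2^12
Combine exponents: 2^18

2^18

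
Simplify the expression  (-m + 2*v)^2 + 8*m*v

(m + 2*v)^2

Expand the square and combine the 8*m*v term.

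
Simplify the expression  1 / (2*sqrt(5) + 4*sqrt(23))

(-sqrt(5) + 2*sqrt(23))/174

Multiply numerator and denominator by -4*sqrt(23) + 2*sqrt(5).
Denominator becomes -348; numerator becomes -4*sqrt(23) + 2*sqrt(5).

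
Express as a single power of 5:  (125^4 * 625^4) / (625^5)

125^4 = 5^12; 625^4 = 5^16; 625^5 = 5^20
Combine exponents: 5^8

5^8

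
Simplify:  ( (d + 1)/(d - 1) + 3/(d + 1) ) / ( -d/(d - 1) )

Numerator: (d + 1)/(d - 1) + 3/(d + 1) = (d² + 5*d - 2)/(d² - 1)
Denominator: -d/(d - 1) = -d/(d - 1)
Divide: ((d² + 5*d - 2)/(d² - 1)) · (-(d - 1)/d) = (-d² - 5*d + 2)/(d² + d)

(-d² - 5*d + 2)/(d² + d)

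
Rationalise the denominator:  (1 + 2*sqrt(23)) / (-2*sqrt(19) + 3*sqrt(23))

Multiply numerator and denominator by 2*sqrt(19) + 3*sqrt(23).
Denominator becomes 131; numerator becomes 2*sqrt(19) + 3*sqrt(23) + 4*sqrt(437) + 138.

(2*sqrt(19) + 3*sqrt(23) + 4*sqrt(437) + 138)/131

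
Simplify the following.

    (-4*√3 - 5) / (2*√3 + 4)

(-3*√3 + 2)/2

Multiply numerator and denominator by -2*√3 + 4.
Denominator becomes 4; numerator becomes -6*√3 + 4.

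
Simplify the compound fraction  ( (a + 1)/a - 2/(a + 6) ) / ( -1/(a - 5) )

Numerator: (a + 1)/a - 2/(a + 6) = (a^2 + 5*a + 6)/(a^2 + 6*a)
Denominator: -1/(a - 5) = -1/(a - 5)
Divide: ((a^2 + 5*a + 6)/(a^2 + 6*a)) · (-a + 5) = (-a^3 + 19*a + 30)/(a^2 + 6*a)

(-a^3 + 19*a + 30)/(a^2 + 6*a)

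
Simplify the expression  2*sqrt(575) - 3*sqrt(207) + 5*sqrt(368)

21*sqrt(23)

2*sqrt(575) = 10*sqrt(23); 3*sqrt(207) = 9*sqrt(23); 5*sqrt(368) = 20*sqrt(23)
Combine: (10 - 9 + 20)·sqrt(23) = 21*sqrt(23)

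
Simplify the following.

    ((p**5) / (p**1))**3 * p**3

p**15

Inside the bracket: p**4
Raise to the power 3: p**12
Multiply by p**3: add exponents.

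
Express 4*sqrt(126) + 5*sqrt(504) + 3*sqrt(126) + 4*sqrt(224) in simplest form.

67*sqrt(14)

4*sqrt(126) = 12*sqrt(14); 5*sqrt(504) = 30*sqrt(14); 3*sqrt(126) = 9*sqrt(14); 4*sqrt(224) = 16*sqrt(14)
Combine: (12 + 30 + 9 + 16)·sqrt(14) = 67*sqrt(14)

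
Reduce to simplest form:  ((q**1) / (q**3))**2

Inside the bracket: (q**-2)
Raise to the power 2: (q**-4)

q**(-4)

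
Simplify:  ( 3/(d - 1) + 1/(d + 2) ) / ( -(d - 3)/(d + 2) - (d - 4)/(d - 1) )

Numerator: 3/(d - 1) + 1/(d + 2) = (4*d + 5)/(d^2 + d - 2)
Denominator: -(d - 3)/(d + 2) - (d - 4)/(d - 1) = (-2*d^2 + 6*d + 5)/(d^2 + d - 2)
Divide: ((4*d + 5)/(d^2 + d - 2)) · ((d^2 + d - 2)/(-2*d^2 + 6*d + 5)) = (-4*d - 5)/(2*d^2 - 6*d - 5)

(-4*d - 5)/(2*d^2 - 6*d - 5)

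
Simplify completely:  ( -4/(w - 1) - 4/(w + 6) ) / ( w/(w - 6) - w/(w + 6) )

Numerator: -4/(w - 1) - 4/(w + 6) = (-8*w - 20)/(w² + 5*w - 6)
Denominator: w/(w - 6) - w/(w + 6) = 12*w/(w² - 36)
Divide: ((-8*w - 20)/(w² + 5*w - 6)) · ((w² - 36)/(12*w)) = (-2*w² + 7*w + 30)/(3*w² - 3*w)

(-2*w² + 7*w + 30)/(3*w² - 3*w)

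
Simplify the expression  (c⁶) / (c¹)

Quotient: c⁵

c⁵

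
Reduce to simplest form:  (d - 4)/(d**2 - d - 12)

1/(d + 3)

Factor: d**2 - d - 12 = (d + 3)*(d - 4)
Cancel the common factor (d - 4).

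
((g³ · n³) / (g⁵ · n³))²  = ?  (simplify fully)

Inside the bracket: (g^-2)
Raise to the power 2: (g^-4)

g^(-4)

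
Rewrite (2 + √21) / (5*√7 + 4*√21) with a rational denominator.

(-35*√3 - 10*√7 + 8*√21 + 84)/161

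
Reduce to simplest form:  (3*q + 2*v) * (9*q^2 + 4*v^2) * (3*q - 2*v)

81*q^4 - 16*v^4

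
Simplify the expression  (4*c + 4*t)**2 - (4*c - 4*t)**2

Write as f((4*c),(4*t)) - f((4*c),-(4*t)) and expand.

64*c*t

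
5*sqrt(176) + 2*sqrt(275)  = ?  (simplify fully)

30*sqrt(11)

5*sqrt(176) = 20*sqrt(11); 2*sqrt(275) = 10*sqrt(11)
Combine: (20 + 10)·sqrt(11) = 30*sqrt(11)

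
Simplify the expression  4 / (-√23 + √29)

(2*√23 + 2*√29)/3

Multiply numerator and denominator by √23 + √29.
Denominator becomes 6; numerator becomes 4*√23 + 4*√29.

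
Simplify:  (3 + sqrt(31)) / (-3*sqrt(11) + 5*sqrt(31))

Multiply numerator and denominator by 3*sqrt(11) + 5*sqrt(31).
Denominator becomes 676; numerator becomes 9*sqrt(11) + 3*sqrt(341) + 15*sqrt(31) + 155.

(9*sqrt(11) + 3*sqrt(341) + 15*sqrt(31) + 155)/676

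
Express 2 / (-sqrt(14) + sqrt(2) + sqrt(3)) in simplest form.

(-18*sqrt(14) - 26*sqrt(3) - 30*sqrt(2) - 8*sqrt(21))/57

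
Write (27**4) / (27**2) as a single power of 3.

3**6

27**4 = 3**12; 27**2 = 3**6
Combine exponents: 3**6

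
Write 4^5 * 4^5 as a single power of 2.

2^20

4^5 = 2^10; 4^5 = 2^10
Combine exponents: 2^20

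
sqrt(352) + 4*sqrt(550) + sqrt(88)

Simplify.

sqrt(352) = 4*sqrt(22); 4*sqrt(550) = 20*sqrt(22); sqrt(88) = 2*sqrt(22)
Combine: (4 + 20 + 2)·sqrt(22) = 26*sqrt(22)

26*sqrt(22)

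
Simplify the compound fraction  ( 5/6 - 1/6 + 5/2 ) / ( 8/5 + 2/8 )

Numerator: 5/6 - 1/6 + 5/2 = 19/6
Denominator: 8/5 + 2/8 = 37/20
Divide: (19/6) · (20/37) = 190/111

190/111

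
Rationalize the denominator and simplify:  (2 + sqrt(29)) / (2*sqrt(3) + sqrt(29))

Multiply numerator and denominator by -2*sqrt(3) + sqrt(29).
Denominator becomes 17; numerator becomes -2*sqrt(87) - 4*sqrt(3) + 2*sqrt(29) + 29.

(-2*sqrt(87) - 4*sqrt(3) + 2*sqrt(29) + 29)/17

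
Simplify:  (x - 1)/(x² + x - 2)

1/(x + 2)

Factor: x² + x - 2 = (x + 2)·(x - 1)
Cancel the common factor (x - 1).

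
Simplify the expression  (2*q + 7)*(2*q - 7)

Difference of squares with P = 2*q, Q = 7.

4*q^2 - 49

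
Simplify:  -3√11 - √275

-8*√11

3√11 = 3*√11; √275 = 5*√11
Combine: (-3 - 5)·√11 = -8*√11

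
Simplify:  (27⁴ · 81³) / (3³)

27⁴ = 3^12; 81³ = 3^12; 3³ = 3^3
Combine exponents: 3^21

3^21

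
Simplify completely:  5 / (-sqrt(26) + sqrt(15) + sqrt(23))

(-30*sqrt(26) + 45*sqrt(23) + 85*sqrt(15) + 5*sqrt(8970))/618

Group as (sqrt(15) + sqrt(23)) - sqrt(26); multiply by (sqrt(15) + sqrt(23)) + sqrt(26), then rationalise the remaining surd.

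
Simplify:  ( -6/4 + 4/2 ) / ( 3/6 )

1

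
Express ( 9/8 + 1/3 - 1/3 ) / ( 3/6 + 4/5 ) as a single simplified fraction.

Numerator: 9/8 + 1/3 - 1/3 = 9/8
Denominator: 3/6 + 4/5 = 13/10
Divide: (9/8) · (10/13) = 45/52

45/52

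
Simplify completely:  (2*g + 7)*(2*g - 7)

4*g**2 - 49

(2*g)**2 - (7)**2 = 4*g**2 - 49.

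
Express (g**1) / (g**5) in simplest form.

g**(-4)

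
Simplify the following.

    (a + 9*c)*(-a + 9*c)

-a**2 + 81*c**2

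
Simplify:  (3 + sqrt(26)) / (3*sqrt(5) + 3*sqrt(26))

Multiply numerator and denominator by -3*sqrt(5) + 3*sqrt(26).
Denominator becomes 189; numerator becomes -3*sqrt(130) - 9*sqrt(5) + 9*sqrt(26) + 78.

(-sqrt(130) - 3*sqrt(5) + 3*sqrt(26) + 26)/63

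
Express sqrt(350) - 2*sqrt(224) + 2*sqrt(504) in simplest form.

9*sqrt(14)

sqrt(350) = 5*sqrt(14); 2*sqrt(224) = 8*sqrt(14); 2*sqrt(504) = 12*sqrt(14)
Combine: (5 - 8 + 12)·sqrt(14) = 9*sqrt(14)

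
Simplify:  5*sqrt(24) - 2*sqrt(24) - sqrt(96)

5*sqrt(24) = 10*sqrt(6); 2*sqrt(24) = 4*sqrt(6); sqrt(96) = 4*sqrt(6)
Combine: (10 - 4 - 4)·sqrt(6) = 2*sqrt(6)

2*sqrt(6)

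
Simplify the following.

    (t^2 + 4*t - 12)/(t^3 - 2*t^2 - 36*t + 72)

1/(t - 6)

Factor: t^2 + 4*t - 12 = (t - 2)*(t + 6);  t^3 - 2*t^2 - 36*t + 72 = (t - 2)*(t + 6)*(t - 6)
Cancel the common factors (t + 6), (t - 2).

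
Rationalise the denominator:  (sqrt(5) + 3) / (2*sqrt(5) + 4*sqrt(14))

(-3*sqrt(5) - 5 + 2*sqrt(70) + 6*sqrt(14))/102

Multiply numerator and denominator by -4*sqrt(14) + 2*sqrt(5).
Denominator becomes -204; numerator becomes -12*sqrt(14) - 4*sqrt(70) + 10 + 6*sqrt(5).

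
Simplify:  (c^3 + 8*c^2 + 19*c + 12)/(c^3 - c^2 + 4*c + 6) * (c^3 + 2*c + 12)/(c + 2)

Factor: c^3 + 8*c^2 + 19*c + 12 = (c + 1)*(c + 4)*(c + 3);  c^3 - c^2 + 4*c + 6 = (c^2 - 2*c + 6)*(c + 1);  c^3 + 2*c + 12 = (c + 2)*(c^2 - 2*c + 6)
Cancel the common factors (c^2 - 2*c + 6), (c + 2), (c + 1).

c^2 + 7*c + 12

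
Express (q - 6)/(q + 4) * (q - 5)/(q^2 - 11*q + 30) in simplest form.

Factor: q^2 - 11*q + 30 = (q - 5)*(q - 6)
Cancel the common factors (q - 5), (q - 6).

1/(q + 4)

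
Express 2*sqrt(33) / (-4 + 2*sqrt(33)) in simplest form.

(2*sqrt(33) + 33)/29

Multiply numerator and denominator by -2*sqrt(33) - 4.
Denominator becomes -116; numerator becomes -132 - 8*sqrt(33).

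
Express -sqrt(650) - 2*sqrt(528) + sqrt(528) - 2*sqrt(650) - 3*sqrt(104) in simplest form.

sqrt(650) = 5*sqrt(26); 2*sqrt(528) = 8*sqrt(33); sqrt(528) = 4*sqrt(33); 2*sqrt(650) = 10*sqrt(26); 3*sqrt(104) = 6*sqrt(26)

-21*sqrt(26) - 4*sqrt(33)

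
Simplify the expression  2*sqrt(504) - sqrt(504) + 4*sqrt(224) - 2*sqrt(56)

2*sqrt(504) = 12*sqrt(14); sqrt(504) = 6*sqrt(14); 4*sqrt(224) = 16*sqrt(14); 2*sqrt(56) = 4*sqrt(14)
Combine: (12 - 6 + 16 - 4)·sqrt(14) = 18*sqrt(14)

18*sqrt(14)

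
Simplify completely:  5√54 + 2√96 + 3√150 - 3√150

23*√6

5√54 = 15*√6; 2√96 = 8*√6; 3√150 = 15*√6; 3√150 = 15*√6
Combine: (15 + 8 + 15 - 15)·√6 = 23*√6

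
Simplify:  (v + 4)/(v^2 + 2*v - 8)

Factor: v^2 + 2*v - 8 = (v + 4)*(v - 2)
Cancel the common factor (v + 4).

1/(v - 2)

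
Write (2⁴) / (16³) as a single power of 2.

2⁴ = 2^4; 16³ = 2^12
Combine exponents: 2^(-8)

2^(-8)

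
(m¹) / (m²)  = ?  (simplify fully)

1/m

Quotient: (m^-1)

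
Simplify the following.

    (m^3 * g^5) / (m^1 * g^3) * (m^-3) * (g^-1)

g/m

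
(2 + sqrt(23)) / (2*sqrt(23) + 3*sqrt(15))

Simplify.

(-46 - 4*sqrt(23) + 6*sqrt(15) + 3*sqrt(345))/43

Multiply numerator and denominator by -3*sqrt(15) + 2*sqrt(23).
Denominator becomes -43; numerator becomes -3*sqrt(345) - 6*sqrt(15) + 4*sqrt(23) + 46.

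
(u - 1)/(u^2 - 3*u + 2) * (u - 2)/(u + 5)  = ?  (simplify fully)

1/(u + 5)

Factor: u^2 - 3*u + 2 = (u - 2)*(u - 1)
Cancel the common factors (u - 1), (u - 2).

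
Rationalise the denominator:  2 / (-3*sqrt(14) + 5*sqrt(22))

(3*sqrt(14) + 5*sqrt(22))/212

Multiply numerator and denominator by 3*sqrt(14) + 5*sqrt(22).
Denominator becomes 424; numerator becomes 6*sqrt(14) + 10*sqrt(22).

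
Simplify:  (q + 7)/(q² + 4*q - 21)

1/(q - 3)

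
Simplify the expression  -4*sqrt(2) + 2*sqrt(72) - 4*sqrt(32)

4*sqrt(2) = 4*sqrt(2); 2*sqrt(72) = 12*sqrt(2); 4*sqrt(32) = 16*sqrt(2)
Combine: (-4 + 12 - 16)·sqrt(2) = -8*sqrt(2)

-8*sqrt(2)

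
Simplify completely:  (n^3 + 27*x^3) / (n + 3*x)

n^2 - 3*n*x + 9*x^2

Apply the sum-of-cubes factorisation and cancel (n + 3*x).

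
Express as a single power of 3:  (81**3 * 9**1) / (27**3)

81**3 = 3**12; 9**1 = 3**2; 27**3 = 3**9
Combine exponents: 3**5

3**5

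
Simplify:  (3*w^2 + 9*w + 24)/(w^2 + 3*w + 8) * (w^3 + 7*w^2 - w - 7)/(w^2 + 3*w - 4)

Factor: 3*w^2 + 9*w + 24 = 3*(w^2 + 3*w + 8);  w^3 + 7*w^2 - w - 7 = (w - 1)*(w + 1)*(w + 7);  w^2 + 3*w - 4 = (w - 1)*(w + 4)
Cancel the common factors (w^2 + 3*w + 8), (w - 1).

(3*w^2 + 24*w + 21)/(w + 4)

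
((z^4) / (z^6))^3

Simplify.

Inside the bracket: (z^-2)
Raise to the power 3: (z^-6)

z^(-6)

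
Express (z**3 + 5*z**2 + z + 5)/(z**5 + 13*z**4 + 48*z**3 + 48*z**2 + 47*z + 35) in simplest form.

Factor: z**3 + 5*z**2 + z + 5 = (z + 5)*(z**2 + 1);  z**5 + 13*z**4 + 48*z**3 + 48*z**2 + 47*z + 35 = (z**2 + 1)*(z + 5)*(z + 1)*(z + 7)
Cancel the common factors (z**2 + 1), (z + 5).

1/(z**2 + 8*z + 7)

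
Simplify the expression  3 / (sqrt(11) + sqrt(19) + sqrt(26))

Group as (sqrt(11) + sqrt(26)) + sqrt(19); multiply by (sqrt(11) + sqrt(26)) - sqrt(19), then rationalise the remaining surd.

(-3*sqrt(5434) + 6*sqrt(26) + 27*sqrt(19) + 51*sqrt(11))/410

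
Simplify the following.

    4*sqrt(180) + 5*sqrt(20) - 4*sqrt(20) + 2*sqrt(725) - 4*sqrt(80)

10*sqrt(5) + 10*sqrt(29)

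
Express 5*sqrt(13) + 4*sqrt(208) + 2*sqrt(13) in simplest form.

5*sqrt(13) = 5*sqrt(13); 4*sqrt(208) = 16*sqrt(13); 2*sqrt(13) = 2*sqrt(13)
Combine: (5 + 16 + 2)·sqrt(13) = 23*sqrt(13)

23*sqrt(13)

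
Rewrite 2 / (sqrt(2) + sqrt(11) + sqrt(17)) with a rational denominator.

(-sqrt(374) - 2*sqrt(17) + 4*sqrt(11) + 13*sqrt(2))/18

Group as (sqrt(11) + sqrt(17)) + sqrt(2); multiply by (sqrt(11) + sqrt(17)) - sqrt(2), then rationalise the remaining surd.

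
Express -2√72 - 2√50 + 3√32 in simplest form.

2√72 = 12*√2; 2√50 = 10*√2; 3√32 = 12*√2
Combine: (-12 - 10 + 12)·√2 = -10*√2

-10*√2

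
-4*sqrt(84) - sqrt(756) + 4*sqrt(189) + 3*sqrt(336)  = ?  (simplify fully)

4*sqrt(84) = 8*sqrt(21); sqrt(756) = 6*sqrt(21); 4*sqrt(189) = 12*sqrt(21); 3*sqrt(336) = 12*sqrt(21)
Combine: (-8 - 6 + 12 + 12)·sqrt(21) = 10*sqrt(21)

10*sqrt(21)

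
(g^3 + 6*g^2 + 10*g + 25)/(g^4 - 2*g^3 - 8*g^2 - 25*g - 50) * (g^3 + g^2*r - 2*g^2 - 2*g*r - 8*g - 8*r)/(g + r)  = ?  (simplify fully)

(g^2 + g - 20)/(g - 5)

Factor: g^3 + 6*g^2 + 10*g + 25 = (g + 5)*(g^2 + g + 5);  g^4 - 2*g^3 - 8*g^2 - 25*g - 50 = (g + 2)*(g^2 + g + 5)*(g - 5);  g^3 + g^2*r - 2*g^2 - 2*g*r - 8*g - 8*r = (g - 4)*(g + 2)*(g + r)
Cancel the common factors (g^2 + g + 5), (g + 2), (g + r).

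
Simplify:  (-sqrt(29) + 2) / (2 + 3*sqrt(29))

Multiply numerator and denominator by -3*sqrt(29) + 2.
Denominator becomes -257; numerator becomes -8*sqrt(29) + 91.

(-91 + 8*sqrt(29))/257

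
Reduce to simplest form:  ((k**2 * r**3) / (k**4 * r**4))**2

1/(k**4*r**2)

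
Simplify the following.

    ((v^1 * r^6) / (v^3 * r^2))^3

Inside the bracket: (v^-2) * r^4
Raise to the power 3: (v^-6) * r^12

r^12/v^6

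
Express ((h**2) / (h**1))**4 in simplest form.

Inside the bracket: h**1
Raise to the power 4: h**4

h**4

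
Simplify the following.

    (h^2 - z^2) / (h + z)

Factor h^2 - z^2 and cancel (h + z).

h - z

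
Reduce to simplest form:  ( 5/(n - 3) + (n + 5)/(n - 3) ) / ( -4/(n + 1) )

Numerator: 5/(n - 3) + (n + 5)/(n - 3) = (n + 10)/(n - 3)
Denominator: -4/(n + 1) = -4/(n + 1)
Divide: ((n + 10)/(n - 3)) · (-n/4 - 1/4) = (-n**2 - 11*n - 10)/(4*n - 12)

(-n**2 - 11*n - 10)/(4*n - 12)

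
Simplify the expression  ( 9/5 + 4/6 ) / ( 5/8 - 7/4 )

Numerator: 9/5 + 4/6 = 37/15
Denominator: 5/8 - 7/4 = -9/8
Divide: (37/15) · (-8/9) = -296/135

-296/135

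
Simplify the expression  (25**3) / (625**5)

25**3 = 5**6; 625**5 = 5**20
Combine exponents: 5**(-14)

5**(-14)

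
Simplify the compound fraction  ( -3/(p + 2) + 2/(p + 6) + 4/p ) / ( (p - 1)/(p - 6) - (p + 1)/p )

(3*p³ - 60*p - 288)/(4*p³ + 38*p² + 96*p + 72)

Numerator: -3/(p + 2) + 2/(p + 6) + 4/p = (3*p² + 18*p + 48)/(p³ + 8*p² + 12*p)
Denominator: (p - 1)/(p - 6) - (p + 1)/p = (4*p + 6)/(p² - 6*p)
Divide: ((3*p² + 18*p + 48)/(p³ + 8*p² + 12*p)) · ((p² - 6*p)/(4*p + 6)) = (3*p³ - 60*p - 288)/(4*p³ + 38*p² + 96*p + 72)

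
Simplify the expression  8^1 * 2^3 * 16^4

8^1 = 2^3; 2^3 = 2^3; 16^4 = 2^16
Combine exponents: 2^22

2^22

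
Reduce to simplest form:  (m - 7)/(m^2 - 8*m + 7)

Factor: m^2 - 8*m + 7 = (m - 1)*(m - 7)
Cancel the common factor (m - 7).

1/(m - 1)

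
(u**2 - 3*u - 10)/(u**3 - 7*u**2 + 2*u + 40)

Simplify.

1/(u - 4)

Factor: u**2 - 3*u - 10 = (u - 5)*(u + 2);  u**3 - 7*u**2 + 2*u + 40 = (u + 2)*(u - 5)*(u - 4)
Cancel the common factors (u - 5), (u + 2).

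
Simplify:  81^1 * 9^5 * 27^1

3^17

81^1 = 3^4; 9^5 = 3^10; 27^1 = 3^3
Combine exponents: 3^17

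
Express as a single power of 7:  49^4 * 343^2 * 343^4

7^26

49^4 = 7^8; 343^2 = 7^6; 343^4 = 7^12
Combine exponents: 7^26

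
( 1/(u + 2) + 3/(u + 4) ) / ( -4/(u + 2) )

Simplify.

(-2*u - 5)/(2*u + 8)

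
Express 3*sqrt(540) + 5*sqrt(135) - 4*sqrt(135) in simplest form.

21*sqrt(15)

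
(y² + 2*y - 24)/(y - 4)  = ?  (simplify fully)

y + 6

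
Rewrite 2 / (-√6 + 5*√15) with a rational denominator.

(2*√6 + 10*√15)/369

Multiply numerator and denominator by √6 + 5*√15.
Denominator becomes 369; numerator becomes 2*√6 + 10*√15.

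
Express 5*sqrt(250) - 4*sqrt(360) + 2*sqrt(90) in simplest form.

5*sqrt(250) = 25*sqrt(10); 4*sqrt(360) = 24*sqrt(10); 2*sqrt(90) = 6*sqrt(10)
Combine: (25 - 24 + 6)·sqrt(10) = 7*sqrt(10)

7*sqrt(10)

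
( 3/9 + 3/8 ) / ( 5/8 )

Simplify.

Numerator: 3/9 + 3/8 = 17/24
Denominator: 5/8 = 5/8
Divide: (17/24) · (8/5) = 17/15

17/15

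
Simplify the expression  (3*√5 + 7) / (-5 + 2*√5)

Multiply numerator and denominator by -5 - 2*√5.
Denominator becomes 5; numerator becomes -65 - 29*√5.

(-65 - 29*√5)/5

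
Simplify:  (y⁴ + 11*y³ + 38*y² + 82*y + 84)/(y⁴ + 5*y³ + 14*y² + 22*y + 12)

Factor: y⁴ + 11*y³ + 38*y² + 82*y + 84 = (y + 7)·(y + 2)·(y² + 2*y + 6);  y⁴ + 5*y³ + 14*y² + 22*y + 12 = (y² + 2*y + 6)·(y + 1)·(y + 2)
Cancel the common factors (y² + 2*y + 6), (y + 2).

(y + 7)/(y + 1)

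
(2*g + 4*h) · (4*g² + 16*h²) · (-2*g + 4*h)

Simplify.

-16*g⁴ + 256*h⁴

Pair the conjugate factors: ((4*h)+(2*g))((4*h)-(2*g)) = -4*g² + 16*h², then repeat with the next factor.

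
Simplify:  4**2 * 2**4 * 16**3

2**20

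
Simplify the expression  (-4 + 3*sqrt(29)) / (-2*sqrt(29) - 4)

Multiply numerator and denominator by -4 + 2*sqrt(29).
Denominator becomes -100; numerator becomes -20*sqrt(29) + 190.

(-19 + 2*sqrt(29))/10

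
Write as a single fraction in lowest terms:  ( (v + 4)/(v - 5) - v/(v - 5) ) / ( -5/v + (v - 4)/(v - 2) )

(4*v**2 - 8*v)/(v**3 - 14*v**2 + 55*v - 50)

Numerator: (v + 4)/(v - 5) - v/(v - 5) = 4/(v - 5)
Denominator: -5/v + (v - 4)/(v - 2) = (v**2 - 9*v + 10)/(v**2 - 2*v)
Divide: (4/(v - 5)) · ((v**2 - 2*v)/(v**2 - 9*v + 10)) = (4*v**2 - 8*v)/(v**3 - 14*v**2 + 55*v - 50)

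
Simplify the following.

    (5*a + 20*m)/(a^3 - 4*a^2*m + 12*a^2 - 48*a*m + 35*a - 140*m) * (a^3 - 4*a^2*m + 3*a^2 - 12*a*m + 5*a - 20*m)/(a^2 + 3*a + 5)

(5*a + 20*m)/(a^2 + 12*a + 35)

Factor: 5*a + 20*m = 5*(a + 4*m);  a^3 - 4*a^2*m + 12*a^2 - 48*a*m + 35*a - 140*m = (a + 7)*(a - 4*m)*(a + 5);  a^3 - 4*a^2*m + 3*a^2 - 12*a*m + 5*a - 20*m = (a^2 + 3*a + 5)*(a - 4*m)
Cancel the common factors (a^2 + 3*a + 5), (a - 4*m).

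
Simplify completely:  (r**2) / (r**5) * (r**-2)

Quotient: (r**-3)
Multiply by (r**-2): add exponents.

r**(-5)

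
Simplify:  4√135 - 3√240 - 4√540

4√135 = 12*√15; 3√240 = 12*√15; 4√540 = 24*√15
Combine: (12 - 12 - 24)·√15 = -24*√15

-24*√15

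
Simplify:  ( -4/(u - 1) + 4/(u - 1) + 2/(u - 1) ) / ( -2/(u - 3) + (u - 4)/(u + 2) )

(2*u^2 - 2*u - 12)/(u^3 - 10*u^2 + 17*u - 8)

Numerator: -4/(u - 1) + 4/(u - 1) + 2/(u - 1) = 2/(u - 1)
Denominator: -2/(u - 3) + (u - 4)/(u + 2) = (u^2 - 9*u + 8)/(u^2 - u - 6)
Divide: (2/(u - 1)) · ((u^2 - u - 6)/(u^2 - 9*u + 8)) = (2*u^2 - 2*u - 12)/(u^3 - 10*u^2 + 17*u - 8)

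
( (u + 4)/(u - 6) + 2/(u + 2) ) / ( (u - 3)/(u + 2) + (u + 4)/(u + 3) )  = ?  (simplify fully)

Numerator: (u + 4)/(u - 6) + 2/(u + 2) = (u² + 8*u - 4)/(u² - 4*u - 12)
Denominator: (u - 3)/(u + 2) + (u + 4)/(u + 3) = (2*u² + 6*u - 1)/(u² + 5*u + 6)
Divide: ((u² + 8*u - 4)/(u² - 4*u - 12)) · ((u² + 5*u + 6)/(2*u² + 6*u - 1)) = (u³ + 11*u² + 20*u - 12)/(2*u³ - 6*u² - 37*u + 6)

(u³ + 11*u² + 20*u - 12)/(2*u³ - 6*u² - 37*u + 6)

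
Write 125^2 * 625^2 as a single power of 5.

125^2 = 5^6; 625^2 = 5^8
Combine exponents: 5^14

5^14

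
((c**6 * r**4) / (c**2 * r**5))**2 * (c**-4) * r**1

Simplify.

c**4/r

Inside the bracket: c**4 * (r**-1)
Raise to the power 2: c**8 * (r**-2)
Multiply by (c**-4) * r**1: add exponents.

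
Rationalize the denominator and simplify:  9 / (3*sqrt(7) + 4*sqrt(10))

(-27*sqrt(7) + 36*sqrt(10))/97

Multiply numerator and denominator by -4*sqrt(10) + 3*sqrt(7).
Denominator becomes -97; numerator becomes -36*sqrt(10) + 27*sqrt(7).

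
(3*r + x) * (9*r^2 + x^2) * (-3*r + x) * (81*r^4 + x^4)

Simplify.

-6561*r^8 + x^8

(x+(3*r))(x-(3*r)) = -9*r^2 + x^2; continue pairing.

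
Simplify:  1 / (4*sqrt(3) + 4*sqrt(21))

(-sqrt(3) + sqrt(21))/72

Multiply numerator and denominator by -4*sqrt(3) + 4*sqrt(21).
Denominator becomes 288; numerator becomes -4*sqrt(3) + 4*sqrt(21).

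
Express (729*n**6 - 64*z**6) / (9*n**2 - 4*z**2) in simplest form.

81*n**4 + 36*n**2*z**2 + 16*z**4

729*n**6 - 64*z**6 factors as -(-3*n + 2*z)*(3*n + 2*z)*(9*n**2 - 6*n*z + 4*z**2)*(9*n**2 + 6*n*z + 4*z**2).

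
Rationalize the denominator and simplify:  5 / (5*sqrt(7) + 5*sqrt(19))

Multiply numerator and denominator by -5*sqrt(19) + 5*sqrt(7).
Denominator becomes -300; numerator becomes -25*sqrt(19) + 25*sqrt(7).

(-sqrt(7) + sqrt(19))/12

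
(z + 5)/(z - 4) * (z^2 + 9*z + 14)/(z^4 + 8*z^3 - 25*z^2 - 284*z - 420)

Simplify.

Factor: z^2 + 9*z + 14 = (z + 2)*(z + 7);  z^4 + 8*z^3 - 25*z^2 - 284*z - 420 = (z - 6)*(z + 5)*(z + 7)*(z + 2)
Cancel the common factors (z + 7), (z + 5), (z + 2).

1/(z^2 - 10*z + 24)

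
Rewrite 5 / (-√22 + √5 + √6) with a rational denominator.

-55*√22 - 105*√6 - 115*√5 - 20*√165

Group as (√5 + √6) - √22; multiply by (√5 + √6) + √22, then rationalise the remaining surd.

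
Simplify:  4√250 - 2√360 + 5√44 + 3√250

10*√11 + 23*√10

4√250 = 20*√10; 2√360 = 12*√10; 5√44 = 10*√11; 3√250 = 15*√10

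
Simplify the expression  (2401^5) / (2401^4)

7^4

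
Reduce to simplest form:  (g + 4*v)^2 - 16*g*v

(g - 4*v)^2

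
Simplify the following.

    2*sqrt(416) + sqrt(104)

2*sqrt(416) = 8*sqrt(26); sqrt(104) = 2*sqrt(26)
Combine: (8 + 2)·sqrt(26) = 10*sqrt(26)

10*sqrt(26)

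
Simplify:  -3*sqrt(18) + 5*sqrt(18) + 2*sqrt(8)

3*sqrt(18) = 9*sqrt(2); 5*sqrt(18) = 15*sqrt(2); 2*sqrt(8) = 4*sqrt(2)
Combine: (-9 + 15 + 4)·sqrt(2) = 10*sqrt(2)

10*sqrt(2)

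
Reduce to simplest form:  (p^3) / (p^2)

p

Quotient: p^1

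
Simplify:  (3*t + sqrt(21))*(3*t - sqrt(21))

(3*t)^2 - (sqrt(21))^2 = 9*t^2 - 21.

9*t^2 - 21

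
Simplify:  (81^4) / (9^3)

81^4 = 3^16; 9^3 = 3^6
Combine exponents: 3^10

3^10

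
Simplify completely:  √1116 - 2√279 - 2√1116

-12*√31

√1116 = 6*√31; 2√279 = 6*√31; 2√1116 = 12*√31
Combine: (6 - 6 - 12)·√31 = -12*√31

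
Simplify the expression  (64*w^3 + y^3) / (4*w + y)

(4*w)^3 + y^3 = (4*w + y)(16*w^2 - 4*w*y + y^2).

16*w^2 - 4*w*y + y^2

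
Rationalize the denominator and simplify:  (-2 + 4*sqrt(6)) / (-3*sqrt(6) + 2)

(-34 - sqrt(6))/25

Multiply numerator and denominator by 2 + 3*sqrt(6).
Denominator becomes -50; numerator becomes 2*sqrt(6) + 68.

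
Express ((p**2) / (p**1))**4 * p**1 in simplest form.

p**5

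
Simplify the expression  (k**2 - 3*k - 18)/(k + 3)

k - 6

Factor: k**2 - 3*k - 18 = (k - 6)*(k + 3)
Cancel the common factor (k + 3).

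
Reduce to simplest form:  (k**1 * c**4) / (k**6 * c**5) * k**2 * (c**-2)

Quotient: (k**-5) * (c**-1)
Multiply by k**2 * (c**-2): add exponents.

1/(c**3*k**3)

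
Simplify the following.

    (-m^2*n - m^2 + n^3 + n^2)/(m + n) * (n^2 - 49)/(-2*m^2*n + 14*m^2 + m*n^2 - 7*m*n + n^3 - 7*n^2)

(n^2 + 8*n + 7)/(2*m + n)

Factor: -m^2*n - m^2 + n^3 + n^2 = (m + n)*(-m + n)*(n + 1);  n^2 - 49 = (n - 7)*(n + 7);  -2*m^2*n + 14*m^2 + m*n^2 - 7*m*n + n^3 - 7*n^2 = (n - 7)*(-m + n)*(2*m + n)
Cancel the common factors (n - 7), (-m + n), (m + n).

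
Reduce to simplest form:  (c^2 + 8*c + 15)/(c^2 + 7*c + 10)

(c + 3)/(c + 2)

Factor: c^2 + 8*c + 15 = (c + 5)*(c + 3);  c^2 + 7*c + 10 = (c + 5)*(c + 2)
Cancel the common factor (c + 5).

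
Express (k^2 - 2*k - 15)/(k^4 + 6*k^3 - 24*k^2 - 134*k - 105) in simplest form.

1/(k^2 + 8*k + 7)

Factor: k^2 - 2*k - 15 = (k - 5)*(k + 3);  k^4 + 6*k^3 - 24*k^2 - 134*k - 105 = (k + 7)*(k + 3)*(k + 1)*(k - 5)
Cancel the common factors (k + 3), (k - 5).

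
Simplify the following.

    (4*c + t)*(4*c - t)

Product of conjugates: (P+Q)(P-Q) = P^2 - Q^2.

16*c^2 - t^2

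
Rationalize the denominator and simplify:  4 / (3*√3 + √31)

-3*√3 + √31

Multiply numerator and denominator by -√31 + 3*√3.
Denominator becomes -4; numerator becomes -4*√31 + 12*√3.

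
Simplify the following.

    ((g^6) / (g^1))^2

g^10

Inside the bracket: g^5
Raise to the power 2: g^10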